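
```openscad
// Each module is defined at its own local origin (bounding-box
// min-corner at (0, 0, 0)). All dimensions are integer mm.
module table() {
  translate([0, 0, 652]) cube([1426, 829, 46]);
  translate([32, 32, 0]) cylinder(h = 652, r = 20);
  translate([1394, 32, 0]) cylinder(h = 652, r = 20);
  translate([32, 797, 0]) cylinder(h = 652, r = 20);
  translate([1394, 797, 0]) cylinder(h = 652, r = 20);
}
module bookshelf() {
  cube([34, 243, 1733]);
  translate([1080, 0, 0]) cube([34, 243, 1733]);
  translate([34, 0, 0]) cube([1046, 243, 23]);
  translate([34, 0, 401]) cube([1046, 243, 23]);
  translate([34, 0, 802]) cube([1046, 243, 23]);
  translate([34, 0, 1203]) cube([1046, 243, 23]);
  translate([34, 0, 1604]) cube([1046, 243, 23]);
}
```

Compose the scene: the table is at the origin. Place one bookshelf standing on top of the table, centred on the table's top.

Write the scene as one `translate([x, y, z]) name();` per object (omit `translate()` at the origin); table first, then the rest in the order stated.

table();
translate([156, 293, 698]) bookshelf();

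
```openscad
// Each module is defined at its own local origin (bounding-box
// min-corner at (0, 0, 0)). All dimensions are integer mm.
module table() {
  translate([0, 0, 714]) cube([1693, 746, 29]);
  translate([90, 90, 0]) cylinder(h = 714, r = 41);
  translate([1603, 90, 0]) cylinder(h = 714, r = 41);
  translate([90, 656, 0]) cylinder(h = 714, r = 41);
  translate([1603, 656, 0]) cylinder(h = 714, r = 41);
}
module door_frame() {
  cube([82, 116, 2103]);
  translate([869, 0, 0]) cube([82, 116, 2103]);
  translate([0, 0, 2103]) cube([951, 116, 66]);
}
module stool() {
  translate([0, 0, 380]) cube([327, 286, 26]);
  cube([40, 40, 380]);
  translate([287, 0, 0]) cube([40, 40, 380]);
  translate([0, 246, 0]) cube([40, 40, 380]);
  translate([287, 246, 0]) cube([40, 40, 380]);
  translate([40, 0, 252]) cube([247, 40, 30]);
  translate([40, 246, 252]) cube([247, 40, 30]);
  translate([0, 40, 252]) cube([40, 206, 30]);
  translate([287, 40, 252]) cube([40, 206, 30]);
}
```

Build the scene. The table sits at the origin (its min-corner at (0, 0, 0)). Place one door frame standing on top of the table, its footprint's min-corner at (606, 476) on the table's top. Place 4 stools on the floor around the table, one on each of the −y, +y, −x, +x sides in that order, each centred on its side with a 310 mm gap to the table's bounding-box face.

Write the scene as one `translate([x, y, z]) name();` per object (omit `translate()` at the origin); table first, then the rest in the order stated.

table();
translate([606, 476, 743]) door_frame();
translate([683, -596, 0]) stool();
translate([683, 1056, 0]) stool();
translate([-637, 230, 0]) stool();
translate([2003, 230, 0]) stool();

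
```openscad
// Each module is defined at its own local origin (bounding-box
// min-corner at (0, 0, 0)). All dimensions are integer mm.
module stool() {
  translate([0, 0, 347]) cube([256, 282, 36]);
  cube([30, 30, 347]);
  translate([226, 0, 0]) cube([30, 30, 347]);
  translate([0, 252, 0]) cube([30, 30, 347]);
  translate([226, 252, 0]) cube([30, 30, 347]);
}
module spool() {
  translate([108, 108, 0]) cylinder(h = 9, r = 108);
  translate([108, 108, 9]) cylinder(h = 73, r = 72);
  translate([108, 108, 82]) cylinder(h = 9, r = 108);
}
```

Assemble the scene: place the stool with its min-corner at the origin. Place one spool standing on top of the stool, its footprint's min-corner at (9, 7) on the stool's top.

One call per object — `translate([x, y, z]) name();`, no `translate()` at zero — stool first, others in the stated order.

stool();
translate([9, 7, 383]) spool();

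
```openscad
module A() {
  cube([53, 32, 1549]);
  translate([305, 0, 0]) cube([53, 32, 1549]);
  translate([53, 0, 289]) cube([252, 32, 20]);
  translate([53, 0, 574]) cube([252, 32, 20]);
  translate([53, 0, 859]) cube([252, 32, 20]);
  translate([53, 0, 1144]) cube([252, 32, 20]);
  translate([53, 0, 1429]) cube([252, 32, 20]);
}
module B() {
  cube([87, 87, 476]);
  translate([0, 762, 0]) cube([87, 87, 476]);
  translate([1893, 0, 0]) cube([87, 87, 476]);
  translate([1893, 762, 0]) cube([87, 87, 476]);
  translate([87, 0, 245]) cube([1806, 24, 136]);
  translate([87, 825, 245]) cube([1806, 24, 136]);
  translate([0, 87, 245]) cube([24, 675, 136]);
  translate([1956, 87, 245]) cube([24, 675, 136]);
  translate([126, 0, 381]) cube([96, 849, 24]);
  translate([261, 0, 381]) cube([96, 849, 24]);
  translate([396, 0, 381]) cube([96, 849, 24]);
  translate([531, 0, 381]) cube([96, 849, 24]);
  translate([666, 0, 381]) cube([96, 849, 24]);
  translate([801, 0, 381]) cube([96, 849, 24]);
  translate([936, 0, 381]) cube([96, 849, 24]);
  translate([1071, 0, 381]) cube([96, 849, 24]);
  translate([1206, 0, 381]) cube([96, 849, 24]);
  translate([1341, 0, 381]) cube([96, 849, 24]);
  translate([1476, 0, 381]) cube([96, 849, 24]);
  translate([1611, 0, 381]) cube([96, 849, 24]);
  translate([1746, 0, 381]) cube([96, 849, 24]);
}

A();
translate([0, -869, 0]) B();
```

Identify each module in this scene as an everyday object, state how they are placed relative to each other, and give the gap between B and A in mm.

The bed frame's nearest face is 20 mm from the ladder's −y face.

A is a ladder. B is a bed frame. The bed frame is on the floor beside the ladder on its −y side. The gap between the bed frame and the ladder is 20 mm.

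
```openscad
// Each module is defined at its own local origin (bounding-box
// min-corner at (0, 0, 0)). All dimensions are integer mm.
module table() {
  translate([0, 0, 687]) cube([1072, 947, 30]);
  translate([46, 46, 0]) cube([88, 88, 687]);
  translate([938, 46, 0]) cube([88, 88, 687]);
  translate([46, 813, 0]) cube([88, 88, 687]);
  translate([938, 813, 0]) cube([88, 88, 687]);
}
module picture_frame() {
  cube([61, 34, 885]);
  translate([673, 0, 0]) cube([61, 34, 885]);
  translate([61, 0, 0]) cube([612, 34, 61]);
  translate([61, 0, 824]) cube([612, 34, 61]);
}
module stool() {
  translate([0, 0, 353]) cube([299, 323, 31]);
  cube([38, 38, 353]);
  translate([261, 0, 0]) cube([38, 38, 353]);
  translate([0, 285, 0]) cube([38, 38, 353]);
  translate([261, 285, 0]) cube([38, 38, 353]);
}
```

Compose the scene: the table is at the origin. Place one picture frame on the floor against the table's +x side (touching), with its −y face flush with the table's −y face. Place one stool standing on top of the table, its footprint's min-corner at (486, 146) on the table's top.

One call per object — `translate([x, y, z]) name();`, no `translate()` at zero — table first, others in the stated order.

table();
translate([1072, 0, 0]) picture_frame();
translate([486, 146, 717]) stool();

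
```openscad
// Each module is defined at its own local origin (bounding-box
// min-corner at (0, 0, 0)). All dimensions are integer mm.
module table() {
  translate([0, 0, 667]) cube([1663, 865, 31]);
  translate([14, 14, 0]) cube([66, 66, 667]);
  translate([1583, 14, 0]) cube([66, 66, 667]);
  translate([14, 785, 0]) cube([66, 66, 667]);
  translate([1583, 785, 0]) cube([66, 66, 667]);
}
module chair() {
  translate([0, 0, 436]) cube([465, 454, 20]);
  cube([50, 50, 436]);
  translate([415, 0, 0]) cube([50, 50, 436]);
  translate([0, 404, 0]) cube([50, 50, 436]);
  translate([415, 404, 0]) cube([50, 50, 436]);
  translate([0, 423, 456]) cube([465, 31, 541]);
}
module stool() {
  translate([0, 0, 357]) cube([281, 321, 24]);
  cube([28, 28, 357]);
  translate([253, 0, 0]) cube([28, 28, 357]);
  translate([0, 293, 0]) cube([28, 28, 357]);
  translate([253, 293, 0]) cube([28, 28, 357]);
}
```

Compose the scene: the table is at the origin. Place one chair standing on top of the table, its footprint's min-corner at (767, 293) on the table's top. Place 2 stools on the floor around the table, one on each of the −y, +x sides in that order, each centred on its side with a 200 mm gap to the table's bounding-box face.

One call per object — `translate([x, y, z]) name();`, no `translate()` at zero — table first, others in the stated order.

table();
translate([767, 293, 698]) chair();
translate([691, -521, 0]) stool();
translate([1863, 272, 0]) stool();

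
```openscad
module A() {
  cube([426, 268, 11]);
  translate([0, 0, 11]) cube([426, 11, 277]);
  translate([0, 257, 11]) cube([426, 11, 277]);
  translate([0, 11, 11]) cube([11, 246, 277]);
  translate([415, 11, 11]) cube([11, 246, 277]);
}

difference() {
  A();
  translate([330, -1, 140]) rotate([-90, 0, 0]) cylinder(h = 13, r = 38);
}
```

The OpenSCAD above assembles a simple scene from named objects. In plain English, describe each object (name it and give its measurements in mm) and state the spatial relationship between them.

A is an open storage box with external size 426×268×288 mm and wall thickness 11 mm (the base is also 11 mm thick). The base covers the whole footprint; the four walls stand on the base, with the y-facing walls full-width and the x-facing walls fitting between their inner faces.

The open box has a circular hole of radius 38 mm through its front wall, centred at (x = 330, z = 140).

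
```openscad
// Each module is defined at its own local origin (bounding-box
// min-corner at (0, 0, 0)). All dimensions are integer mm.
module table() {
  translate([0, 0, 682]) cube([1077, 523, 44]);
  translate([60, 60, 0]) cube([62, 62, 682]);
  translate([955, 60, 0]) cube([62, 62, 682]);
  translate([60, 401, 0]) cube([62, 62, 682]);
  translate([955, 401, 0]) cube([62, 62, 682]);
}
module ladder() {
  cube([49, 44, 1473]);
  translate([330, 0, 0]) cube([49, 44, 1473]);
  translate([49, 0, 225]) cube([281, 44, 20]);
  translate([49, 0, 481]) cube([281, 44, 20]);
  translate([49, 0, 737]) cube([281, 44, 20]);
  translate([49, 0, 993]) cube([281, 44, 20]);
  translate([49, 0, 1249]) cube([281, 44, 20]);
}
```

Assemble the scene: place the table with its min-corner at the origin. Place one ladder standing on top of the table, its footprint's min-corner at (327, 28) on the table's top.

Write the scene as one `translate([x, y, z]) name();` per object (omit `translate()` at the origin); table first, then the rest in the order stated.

table();
translate([327, 28, 726]) ladder();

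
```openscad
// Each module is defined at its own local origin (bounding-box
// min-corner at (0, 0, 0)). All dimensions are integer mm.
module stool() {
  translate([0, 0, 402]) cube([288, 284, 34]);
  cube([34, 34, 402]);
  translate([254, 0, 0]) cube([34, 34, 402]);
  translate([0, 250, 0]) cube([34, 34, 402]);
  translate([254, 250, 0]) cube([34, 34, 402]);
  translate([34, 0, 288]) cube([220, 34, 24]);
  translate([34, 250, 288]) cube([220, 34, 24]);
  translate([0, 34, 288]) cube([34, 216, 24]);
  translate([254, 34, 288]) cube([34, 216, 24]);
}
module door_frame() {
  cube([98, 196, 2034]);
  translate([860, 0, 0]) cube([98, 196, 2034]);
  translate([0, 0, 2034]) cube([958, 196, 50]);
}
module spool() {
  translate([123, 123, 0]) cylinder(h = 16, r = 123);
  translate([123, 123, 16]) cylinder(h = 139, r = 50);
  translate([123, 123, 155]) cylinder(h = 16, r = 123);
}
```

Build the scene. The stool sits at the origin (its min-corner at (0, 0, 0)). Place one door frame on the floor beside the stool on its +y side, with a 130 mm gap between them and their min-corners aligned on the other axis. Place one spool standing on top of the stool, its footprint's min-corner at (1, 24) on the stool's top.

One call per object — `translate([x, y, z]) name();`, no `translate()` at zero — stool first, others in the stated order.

stool();
translate([0, 414, 0]) door_frame();
translate([1, 24, 436]) spool();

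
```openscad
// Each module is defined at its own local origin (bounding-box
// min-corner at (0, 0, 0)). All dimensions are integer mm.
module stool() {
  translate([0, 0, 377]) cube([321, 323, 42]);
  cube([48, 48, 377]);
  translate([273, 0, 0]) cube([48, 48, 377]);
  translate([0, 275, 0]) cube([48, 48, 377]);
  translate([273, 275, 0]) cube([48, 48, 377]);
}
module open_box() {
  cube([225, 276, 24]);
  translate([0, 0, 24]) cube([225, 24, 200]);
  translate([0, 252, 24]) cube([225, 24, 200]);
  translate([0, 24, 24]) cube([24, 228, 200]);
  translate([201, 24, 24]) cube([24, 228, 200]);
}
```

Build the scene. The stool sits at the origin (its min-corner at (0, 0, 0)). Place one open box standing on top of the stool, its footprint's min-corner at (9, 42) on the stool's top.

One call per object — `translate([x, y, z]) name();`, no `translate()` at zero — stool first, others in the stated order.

stool();
translate([9, 42, 419]) open_box();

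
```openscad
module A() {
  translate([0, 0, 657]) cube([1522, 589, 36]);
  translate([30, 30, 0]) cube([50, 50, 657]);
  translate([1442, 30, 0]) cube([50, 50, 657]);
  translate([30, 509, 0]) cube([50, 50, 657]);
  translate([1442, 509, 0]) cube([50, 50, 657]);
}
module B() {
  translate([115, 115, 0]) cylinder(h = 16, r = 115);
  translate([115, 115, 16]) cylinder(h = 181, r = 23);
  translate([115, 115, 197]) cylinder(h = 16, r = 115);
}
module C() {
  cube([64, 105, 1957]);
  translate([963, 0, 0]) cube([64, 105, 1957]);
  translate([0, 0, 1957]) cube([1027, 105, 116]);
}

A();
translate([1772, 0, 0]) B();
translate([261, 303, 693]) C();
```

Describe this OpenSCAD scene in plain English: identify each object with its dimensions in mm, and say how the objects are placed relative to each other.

A is a table with a 1522×589 mm rectangular top, 36 mm thick, top surface at z = 693 mm, supported by four 50×50 mm square legs, each inset 30 mm from the nearest pair of top edges, running from the floor.

B is a spool: two coaxial disc flanges of radius 115 mm and thickness 16 mm, joined by a core cylinder of radius 23 mm and height 181 mm. The lower flange rests on z = 0 and the three cylinders share a vertical axis.

C is a rectangular door frame: two vertical jambs of 64×105 mm section, 1957 mm tall, with a clear opening 899 mm wide between their inner faces. A header 116 mm tall and 105 mm deep lies on top of the jambs and spans the full outside width.

The spool is on the floor beside the table on its +x side. The door frame is on top of the table.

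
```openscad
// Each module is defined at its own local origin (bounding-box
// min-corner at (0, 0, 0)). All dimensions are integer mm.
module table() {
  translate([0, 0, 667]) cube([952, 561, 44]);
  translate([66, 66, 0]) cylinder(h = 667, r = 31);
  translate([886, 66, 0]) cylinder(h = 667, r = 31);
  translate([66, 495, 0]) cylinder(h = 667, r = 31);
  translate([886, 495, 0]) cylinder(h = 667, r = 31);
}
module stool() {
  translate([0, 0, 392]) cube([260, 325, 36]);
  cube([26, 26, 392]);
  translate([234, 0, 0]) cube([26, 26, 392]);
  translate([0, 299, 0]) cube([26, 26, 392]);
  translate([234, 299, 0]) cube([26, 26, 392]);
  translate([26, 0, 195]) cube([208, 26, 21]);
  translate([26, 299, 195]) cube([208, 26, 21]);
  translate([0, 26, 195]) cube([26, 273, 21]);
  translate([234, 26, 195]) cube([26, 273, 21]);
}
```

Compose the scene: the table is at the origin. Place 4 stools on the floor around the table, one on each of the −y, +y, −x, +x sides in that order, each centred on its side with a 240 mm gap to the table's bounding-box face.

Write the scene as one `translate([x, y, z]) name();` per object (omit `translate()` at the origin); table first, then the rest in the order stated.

table();
translate([346, -565, 0]) stool();
translate([346, 801, 0]) stool();
translate([-500, 118, 0]) stool();
translate([1192, 118, 0]) stool();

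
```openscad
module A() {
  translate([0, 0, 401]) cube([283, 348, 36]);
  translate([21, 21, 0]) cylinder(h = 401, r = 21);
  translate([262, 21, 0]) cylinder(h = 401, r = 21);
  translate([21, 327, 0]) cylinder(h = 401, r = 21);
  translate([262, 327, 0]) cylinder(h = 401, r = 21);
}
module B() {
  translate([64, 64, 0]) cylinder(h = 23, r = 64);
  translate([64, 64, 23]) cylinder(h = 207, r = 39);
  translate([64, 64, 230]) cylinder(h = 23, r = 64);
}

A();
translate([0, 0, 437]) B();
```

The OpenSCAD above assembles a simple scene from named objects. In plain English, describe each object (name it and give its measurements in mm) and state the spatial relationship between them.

A is a four-legged stool. The seat is 283×348 mm, 36 mm thick, top at z = 437 mm. It stands on four round legs, each 42 mm in diameter, from z = 0 to the seat underside, each leg's axis is inset half a diameter from the nearest pair of seat edges (so the leg's bounding box is flush with the corner).

B is a spool: two coaxial disc flanges of radius 64 mm and thickness 23 mm, joined by a core cylinder of radius 39 mm and height 207 mm. The lower flange rests on z = 0 and the three cylinders share a vertical axis.

The spool is on top of the stool.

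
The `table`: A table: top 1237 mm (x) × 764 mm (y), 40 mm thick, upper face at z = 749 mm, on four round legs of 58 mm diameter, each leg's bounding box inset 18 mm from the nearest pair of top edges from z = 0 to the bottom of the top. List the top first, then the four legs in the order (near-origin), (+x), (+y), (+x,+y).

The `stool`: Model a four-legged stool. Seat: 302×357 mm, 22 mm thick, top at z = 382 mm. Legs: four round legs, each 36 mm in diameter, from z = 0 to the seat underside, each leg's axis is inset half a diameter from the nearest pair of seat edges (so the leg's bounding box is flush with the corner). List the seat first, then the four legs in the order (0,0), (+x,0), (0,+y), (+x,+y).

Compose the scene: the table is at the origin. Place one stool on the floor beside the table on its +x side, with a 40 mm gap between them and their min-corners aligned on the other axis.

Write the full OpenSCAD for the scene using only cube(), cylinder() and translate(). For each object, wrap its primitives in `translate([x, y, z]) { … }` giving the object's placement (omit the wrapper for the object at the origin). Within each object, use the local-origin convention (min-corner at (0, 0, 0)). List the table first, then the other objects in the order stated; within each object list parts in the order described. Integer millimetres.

translate([0, 0, 709]) cube([1237, 764, 40]);
translate([47, 47, 0]) cylinder(h = 709, r = 29);
translate([1190, 47, 0]) cylinder(h = 709, r = 29);
translate([47, 717, 0]) cylinder(h = 709, r = 29);
translate([1190, 717, 0]) cylinder(h = 709, r = 29);
translate([1277, 0, 0]) {
  translate([0, 0, 360]) cube([302, 357, 22]);
  translate([18, 18, 0]) cylinder(h = 360, r = 18);
  translate([284, 18, 0]) cylinder(h = 360, r = 18);
  translate([18, 339, 0]) cylinder(h = 360, r = 18);
  translate([284, 339, 0]) cylinder(h = 360, r = 18);
}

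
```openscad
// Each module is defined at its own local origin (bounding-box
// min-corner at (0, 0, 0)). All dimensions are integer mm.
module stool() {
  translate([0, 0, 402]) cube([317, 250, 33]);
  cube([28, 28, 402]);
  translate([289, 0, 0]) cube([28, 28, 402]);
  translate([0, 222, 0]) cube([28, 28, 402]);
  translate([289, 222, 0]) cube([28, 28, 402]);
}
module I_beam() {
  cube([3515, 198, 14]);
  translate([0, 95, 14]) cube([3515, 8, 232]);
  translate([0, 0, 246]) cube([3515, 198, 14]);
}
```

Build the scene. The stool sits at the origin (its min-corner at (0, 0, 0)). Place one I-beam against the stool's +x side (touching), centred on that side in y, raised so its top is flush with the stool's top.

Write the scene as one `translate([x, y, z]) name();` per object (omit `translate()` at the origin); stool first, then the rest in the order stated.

stool();
translate([317, 26, 175]) I_beam();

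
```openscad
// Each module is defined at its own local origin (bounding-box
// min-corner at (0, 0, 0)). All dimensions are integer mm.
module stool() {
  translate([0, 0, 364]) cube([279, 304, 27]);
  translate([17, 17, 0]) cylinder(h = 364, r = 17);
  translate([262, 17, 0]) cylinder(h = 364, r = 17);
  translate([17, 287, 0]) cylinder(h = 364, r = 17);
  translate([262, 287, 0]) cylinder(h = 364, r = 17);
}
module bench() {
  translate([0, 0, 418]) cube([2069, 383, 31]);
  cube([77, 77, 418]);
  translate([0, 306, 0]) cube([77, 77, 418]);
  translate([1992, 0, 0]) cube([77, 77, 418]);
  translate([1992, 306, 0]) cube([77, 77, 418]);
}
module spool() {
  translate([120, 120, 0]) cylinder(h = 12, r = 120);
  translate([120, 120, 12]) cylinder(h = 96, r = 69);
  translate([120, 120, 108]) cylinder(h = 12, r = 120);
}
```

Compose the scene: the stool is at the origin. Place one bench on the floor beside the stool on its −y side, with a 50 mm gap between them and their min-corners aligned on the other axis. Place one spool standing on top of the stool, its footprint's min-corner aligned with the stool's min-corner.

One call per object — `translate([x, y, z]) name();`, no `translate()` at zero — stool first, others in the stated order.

stool();
translate([0, -433, 0]) bench();
translate([0, 0, 391]) spool();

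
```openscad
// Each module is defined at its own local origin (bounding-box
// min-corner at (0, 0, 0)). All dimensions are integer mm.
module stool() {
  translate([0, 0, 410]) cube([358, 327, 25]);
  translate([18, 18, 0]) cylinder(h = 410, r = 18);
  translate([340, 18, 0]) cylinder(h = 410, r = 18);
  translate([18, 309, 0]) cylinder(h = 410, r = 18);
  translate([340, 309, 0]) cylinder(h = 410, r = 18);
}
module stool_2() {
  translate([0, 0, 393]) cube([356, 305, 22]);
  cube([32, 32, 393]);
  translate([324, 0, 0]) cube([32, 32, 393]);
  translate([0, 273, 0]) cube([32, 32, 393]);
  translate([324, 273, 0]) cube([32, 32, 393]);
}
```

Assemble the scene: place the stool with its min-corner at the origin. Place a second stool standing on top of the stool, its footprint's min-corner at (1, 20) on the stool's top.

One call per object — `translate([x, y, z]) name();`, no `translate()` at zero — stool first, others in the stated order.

stool();
translate([1, 20, 435]) stool_2();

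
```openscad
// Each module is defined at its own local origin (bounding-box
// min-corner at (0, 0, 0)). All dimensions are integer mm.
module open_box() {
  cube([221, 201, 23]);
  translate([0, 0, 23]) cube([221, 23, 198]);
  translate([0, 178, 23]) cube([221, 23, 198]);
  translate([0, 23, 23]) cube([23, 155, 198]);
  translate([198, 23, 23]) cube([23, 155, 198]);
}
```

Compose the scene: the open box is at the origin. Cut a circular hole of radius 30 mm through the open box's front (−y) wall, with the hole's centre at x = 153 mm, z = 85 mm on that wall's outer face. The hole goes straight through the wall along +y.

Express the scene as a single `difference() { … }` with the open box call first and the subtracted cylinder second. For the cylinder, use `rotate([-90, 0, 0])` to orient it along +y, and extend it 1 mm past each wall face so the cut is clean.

difference() {
  open_box();
  translate([153, -1, 85]) rotate([-90, 0, 0]) cylinder(h = 25, r = 30);
}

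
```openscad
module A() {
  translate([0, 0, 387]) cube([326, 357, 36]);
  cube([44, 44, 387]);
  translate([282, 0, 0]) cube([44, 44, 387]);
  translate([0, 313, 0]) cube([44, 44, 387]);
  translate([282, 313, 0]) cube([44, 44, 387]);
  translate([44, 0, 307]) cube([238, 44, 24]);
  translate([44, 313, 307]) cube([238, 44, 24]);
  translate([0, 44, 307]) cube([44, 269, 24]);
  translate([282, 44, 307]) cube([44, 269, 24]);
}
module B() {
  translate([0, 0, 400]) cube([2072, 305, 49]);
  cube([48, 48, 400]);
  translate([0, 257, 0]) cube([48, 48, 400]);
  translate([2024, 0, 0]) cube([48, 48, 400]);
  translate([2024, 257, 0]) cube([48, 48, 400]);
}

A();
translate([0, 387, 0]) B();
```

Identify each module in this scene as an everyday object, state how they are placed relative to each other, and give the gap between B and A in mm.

The bench's nearest face is 30 mm from the stool's +y face.

A is a stool. B is a bench. The bench is on the floor beside the stool on its +y side. The gap between the bench and the stool is 30 mm.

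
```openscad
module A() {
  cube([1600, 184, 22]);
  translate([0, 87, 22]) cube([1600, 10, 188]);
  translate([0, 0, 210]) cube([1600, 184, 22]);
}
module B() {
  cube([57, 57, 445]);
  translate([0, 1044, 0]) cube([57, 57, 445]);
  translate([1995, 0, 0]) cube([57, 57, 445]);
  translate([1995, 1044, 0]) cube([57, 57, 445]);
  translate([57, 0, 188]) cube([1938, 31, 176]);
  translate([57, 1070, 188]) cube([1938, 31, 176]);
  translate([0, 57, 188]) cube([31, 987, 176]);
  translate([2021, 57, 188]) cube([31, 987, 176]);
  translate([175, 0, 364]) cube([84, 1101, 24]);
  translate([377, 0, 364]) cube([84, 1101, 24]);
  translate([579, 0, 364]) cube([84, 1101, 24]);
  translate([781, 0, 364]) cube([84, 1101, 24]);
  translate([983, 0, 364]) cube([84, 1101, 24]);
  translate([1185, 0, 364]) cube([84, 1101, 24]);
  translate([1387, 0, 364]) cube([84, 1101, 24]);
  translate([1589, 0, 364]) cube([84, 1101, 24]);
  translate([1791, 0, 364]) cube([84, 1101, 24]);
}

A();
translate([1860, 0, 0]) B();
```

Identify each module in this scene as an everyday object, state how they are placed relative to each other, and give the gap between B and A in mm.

The bed frame's nearest face is 260 mm from the I-beam's +x face.

A is an I-beam. B is a bed frame. The bed frame is on the floor beside the I-beam on its +x side. The gap between the bed frame and the I-beam is 260 mm.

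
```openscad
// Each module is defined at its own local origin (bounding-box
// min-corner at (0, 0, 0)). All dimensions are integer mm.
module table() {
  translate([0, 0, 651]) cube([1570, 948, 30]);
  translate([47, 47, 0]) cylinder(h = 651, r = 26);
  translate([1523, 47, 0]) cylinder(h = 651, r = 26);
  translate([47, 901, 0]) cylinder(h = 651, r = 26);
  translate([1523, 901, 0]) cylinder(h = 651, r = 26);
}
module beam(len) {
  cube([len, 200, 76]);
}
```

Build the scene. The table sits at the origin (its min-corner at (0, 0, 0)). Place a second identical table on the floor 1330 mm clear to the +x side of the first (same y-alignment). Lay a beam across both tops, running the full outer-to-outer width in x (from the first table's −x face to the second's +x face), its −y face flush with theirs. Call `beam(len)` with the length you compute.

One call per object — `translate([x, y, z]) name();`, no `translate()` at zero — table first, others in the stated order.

table();
translate([2900, 0, 0]) table();
translate([0, 0, 681]) beam(4470);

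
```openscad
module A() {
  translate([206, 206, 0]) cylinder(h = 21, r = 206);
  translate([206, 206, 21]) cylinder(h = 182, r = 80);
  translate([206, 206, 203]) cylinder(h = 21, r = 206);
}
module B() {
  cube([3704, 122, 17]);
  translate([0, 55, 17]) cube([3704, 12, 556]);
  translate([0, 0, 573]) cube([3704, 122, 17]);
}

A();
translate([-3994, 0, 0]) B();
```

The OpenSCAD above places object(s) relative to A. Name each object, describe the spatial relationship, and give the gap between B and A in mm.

The I-beam's nearest face is 290 mm from the spool's −x face.

A is a spool. B is an I-beam. The I-beam is on the floor beside the spool on its −x side. The gap between the I-beam and the spool is 290 mm.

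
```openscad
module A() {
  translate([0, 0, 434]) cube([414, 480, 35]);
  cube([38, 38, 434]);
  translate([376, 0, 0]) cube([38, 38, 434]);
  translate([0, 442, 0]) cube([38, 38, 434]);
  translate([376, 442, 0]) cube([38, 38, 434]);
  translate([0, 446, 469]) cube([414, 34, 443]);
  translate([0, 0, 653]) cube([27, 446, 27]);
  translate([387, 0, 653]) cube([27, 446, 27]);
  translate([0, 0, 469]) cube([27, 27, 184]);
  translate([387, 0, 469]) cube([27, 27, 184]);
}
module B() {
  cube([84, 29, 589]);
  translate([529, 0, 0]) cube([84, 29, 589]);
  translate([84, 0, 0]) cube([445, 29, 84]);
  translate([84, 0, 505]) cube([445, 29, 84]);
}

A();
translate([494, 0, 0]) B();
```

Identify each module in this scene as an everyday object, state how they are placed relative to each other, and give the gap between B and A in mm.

A is a chair. B is a picture frame. The picture frame is on the floor beside the chair on its +x side. The gap between the picture frame and the chair is 80 mm.

The picture frame's nearest face is 80 mm from the chair's +x face.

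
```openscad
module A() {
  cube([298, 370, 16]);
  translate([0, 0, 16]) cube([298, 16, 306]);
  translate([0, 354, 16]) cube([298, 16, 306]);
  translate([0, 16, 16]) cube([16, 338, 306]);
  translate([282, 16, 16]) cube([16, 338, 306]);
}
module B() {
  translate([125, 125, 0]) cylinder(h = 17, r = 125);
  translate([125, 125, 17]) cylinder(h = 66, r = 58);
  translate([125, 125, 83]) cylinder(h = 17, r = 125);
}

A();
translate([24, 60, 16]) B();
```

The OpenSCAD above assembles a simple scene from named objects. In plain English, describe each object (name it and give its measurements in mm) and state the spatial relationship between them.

A is an open-topped rectangular box: outside dimensions 298×370×322 mm, with a uniform wall and base thickness of 16 mm. The base is a full 298×370 slab on the floor; four walls sit on top of the base. The front and back walls (the −y and +y sides) span the full width; the two side walls fit between them.

B is a spool: two coaxial disc flanges of radius 125 mm and thickness 17 mm, joined by a core cylinder of radius 58 mm and height 66 mm. The lower flange rests on z = 0 and the three cylinders share a vertical axis.

The spool sits inside the open box, centred.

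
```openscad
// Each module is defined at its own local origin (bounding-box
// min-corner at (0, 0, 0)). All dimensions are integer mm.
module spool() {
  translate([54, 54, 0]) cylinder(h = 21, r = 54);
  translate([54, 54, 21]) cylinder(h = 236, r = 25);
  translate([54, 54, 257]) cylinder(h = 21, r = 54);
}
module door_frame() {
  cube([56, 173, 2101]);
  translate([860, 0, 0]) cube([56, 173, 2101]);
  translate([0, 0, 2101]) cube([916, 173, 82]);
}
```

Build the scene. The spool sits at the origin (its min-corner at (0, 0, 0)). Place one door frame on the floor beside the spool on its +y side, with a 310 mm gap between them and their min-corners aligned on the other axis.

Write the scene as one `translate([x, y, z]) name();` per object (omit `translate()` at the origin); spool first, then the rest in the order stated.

spool();
translate([0, 418, 0]) door_frame();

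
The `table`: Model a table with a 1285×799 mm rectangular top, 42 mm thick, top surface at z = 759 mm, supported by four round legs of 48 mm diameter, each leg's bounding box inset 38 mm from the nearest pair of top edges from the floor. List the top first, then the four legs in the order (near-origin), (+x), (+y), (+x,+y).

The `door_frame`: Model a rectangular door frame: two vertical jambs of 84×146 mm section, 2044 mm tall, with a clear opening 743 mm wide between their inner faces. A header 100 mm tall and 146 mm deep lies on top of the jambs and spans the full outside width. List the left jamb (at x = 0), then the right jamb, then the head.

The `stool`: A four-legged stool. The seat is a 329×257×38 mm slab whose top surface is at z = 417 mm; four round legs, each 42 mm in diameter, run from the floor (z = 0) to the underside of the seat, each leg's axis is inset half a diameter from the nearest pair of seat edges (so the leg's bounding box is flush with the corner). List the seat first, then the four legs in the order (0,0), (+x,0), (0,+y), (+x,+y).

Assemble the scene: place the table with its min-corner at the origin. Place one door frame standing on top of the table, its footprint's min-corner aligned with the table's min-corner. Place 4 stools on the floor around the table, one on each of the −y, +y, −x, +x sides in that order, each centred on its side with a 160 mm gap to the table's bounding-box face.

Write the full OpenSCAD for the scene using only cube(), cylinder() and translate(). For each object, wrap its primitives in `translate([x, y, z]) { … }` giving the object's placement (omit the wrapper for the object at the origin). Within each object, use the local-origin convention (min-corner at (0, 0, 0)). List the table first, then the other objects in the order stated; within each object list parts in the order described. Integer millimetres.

translate([0, 0, 717]) cube([1285, 799, 42]);
translate([62, 62, 0]) cylinder(h = 717, r = 24);
translate([1223, 62, 0]) cylinder(h = 717, r = 24);
translate([62, 737, 0]) cylinder(h = 717, r = 24);
translate([1223, 737, 0]) cylinder(h = 717, r = 24);
translate([0, 0, 759]) {
  cube([84, 146, 2044]);
  translate([827, 0, 0]) cube([84, 146, 2044]);
  translate([0, 0, 2044]) cube([911, 146, 100]);
}
translate([478, -417, 0]) {
  translate([0, 0, 379]) cube([329, 257, 38]);
  translate([21, 21, 0]) cylinder(h = 379, r = 21);
  translate([308, 21, 0]) cylinder(h = 379, r = 21);
  translate([21, 236, 0]) cylinder(h = 379, r = 21);
  translate([308, 236, 0]) cylinder(h = 379, r = 21);
}
translate([478, 959, 0]) {
  translate([0, 0, 379]) cube([329, 257, 38]);
  translate([21, 21, 0]) cylinder(h = 379, r = 21);
  translate([308, 21, 0]) cylinder(h = 379, r = 21);
  translate([21, 236, 0]) cylinder(h = 379, r = 21);
  translate([308, 236, 0]) cylinder(h = 379, r = 21);
}
translate([-489, 271, 0]) {
  translate([0, 0, 379]) cube([329, 257, 38]);
  translate([21, 21, 0]) cylinder(h = 379, r = 21);
  translate([308, 21, 0]) cylinder(h = 379, r = 21);
  translate([21, 236, 0]) cylinder(h = 379, r = 21);
  translate([308, 236, 0]) cylinder(h = 379, r = 21);
}
translate([1445, 271, 0]) {
  translate([0, 0, 379]) cube([329, 257, 38]);
  translate([21, 21, 0]) cylinder(h = 379, r = 21);
  translate([308, 21, 0]) cylinder(h = 379, r = 21);
  translate([21, 236, 0]) cylinder(h = 379, r = 21);
  translate([308, 236, 0]) cylinder(h = 379, r = 21);
}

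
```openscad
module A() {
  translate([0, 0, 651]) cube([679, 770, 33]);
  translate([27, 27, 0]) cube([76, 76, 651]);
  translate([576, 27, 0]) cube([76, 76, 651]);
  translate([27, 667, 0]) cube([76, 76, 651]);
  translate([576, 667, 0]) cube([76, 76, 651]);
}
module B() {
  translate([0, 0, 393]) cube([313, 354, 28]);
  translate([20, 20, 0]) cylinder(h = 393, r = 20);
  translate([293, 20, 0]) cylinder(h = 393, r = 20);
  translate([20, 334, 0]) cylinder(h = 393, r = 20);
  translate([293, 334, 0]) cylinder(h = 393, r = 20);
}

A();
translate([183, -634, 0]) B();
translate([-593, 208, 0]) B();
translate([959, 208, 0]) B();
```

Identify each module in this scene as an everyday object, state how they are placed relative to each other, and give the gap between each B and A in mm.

A is a table. B is a stool. Three stools sit around the table at the −y, −x, +x sides. The gap between each stool and the table is 280 mm.

Each stool's nearest face is 280 mm from the table's bounding box.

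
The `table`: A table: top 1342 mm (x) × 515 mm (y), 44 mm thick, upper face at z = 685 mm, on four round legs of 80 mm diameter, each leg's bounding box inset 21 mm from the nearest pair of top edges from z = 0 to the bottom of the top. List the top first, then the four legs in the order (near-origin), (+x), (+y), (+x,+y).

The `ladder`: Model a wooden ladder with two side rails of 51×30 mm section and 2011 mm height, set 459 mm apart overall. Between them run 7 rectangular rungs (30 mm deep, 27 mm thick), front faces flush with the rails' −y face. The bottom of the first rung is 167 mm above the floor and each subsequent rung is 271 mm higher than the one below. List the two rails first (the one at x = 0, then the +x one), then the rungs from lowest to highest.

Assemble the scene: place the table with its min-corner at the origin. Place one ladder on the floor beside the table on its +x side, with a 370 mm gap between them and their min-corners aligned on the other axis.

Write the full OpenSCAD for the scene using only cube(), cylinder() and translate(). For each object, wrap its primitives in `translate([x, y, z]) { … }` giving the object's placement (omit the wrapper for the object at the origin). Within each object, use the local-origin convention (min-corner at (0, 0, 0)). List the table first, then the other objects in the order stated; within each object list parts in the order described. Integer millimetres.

translate([0, 0, 641]) cube([1342, 515, 44]);
translate([61, 61, 0]) cylinder(h = 641, r = 40);
translate([1281, 61, 0]) cylinder(h = 641, r = 40);
translate([61, 454, 0]) cylinder(h = 641, r = 40);
translate([1281, 454, 0]) cylinder(h = 641, r = 40);
translate([1712, 0, 0]) {
  cube([51, 30, 2011]);
  translate([408, 0, 0]) cube([51, 30, 2011]);
  translate([51, 0, 167]) cube([357, 30, 27]);
  translate([51, 0, 438]) cube([357, 30, 27]);
  translate([51, 0, 709]) cube([357, 30, 27]);
  translate([51, 0, 980]) cube([357, 30, 27]);
  translate([51, 0, 1251]) cube([357, 30, 27]);
  translate([51, 0, 1522]) cube([357, 30, 27]);
  translate([51, 0, 1793]) cube([357, 30, 27]);
}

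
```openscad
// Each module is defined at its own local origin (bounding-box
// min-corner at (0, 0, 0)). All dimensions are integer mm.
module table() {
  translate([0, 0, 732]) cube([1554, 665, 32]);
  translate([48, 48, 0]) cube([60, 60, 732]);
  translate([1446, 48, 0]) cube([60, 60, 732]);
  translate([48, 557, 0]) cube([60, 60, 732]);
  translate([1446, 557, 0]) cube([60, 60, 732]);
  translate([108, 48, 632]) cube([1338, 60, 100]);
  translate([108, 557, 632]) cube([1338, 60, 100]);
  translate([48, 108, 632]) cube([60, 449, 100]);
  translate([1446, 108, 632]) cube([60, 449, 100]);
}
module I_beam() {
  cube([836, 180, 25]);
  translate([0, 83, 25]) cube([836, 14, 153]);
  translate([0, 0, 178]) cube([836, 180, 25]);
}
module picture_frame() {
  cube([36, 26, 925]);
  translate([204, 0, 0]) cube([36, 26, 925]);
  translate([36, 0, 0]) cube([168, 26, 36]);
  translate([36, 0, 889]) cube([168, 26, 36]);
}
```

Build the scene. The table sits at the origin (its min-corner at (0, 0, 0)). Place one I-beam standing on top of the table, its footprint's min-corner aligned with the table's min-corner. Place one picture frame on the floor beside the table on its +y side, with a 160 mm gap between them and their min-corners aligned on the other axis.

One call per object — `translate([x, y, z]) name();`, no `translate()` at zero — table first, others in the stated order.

table();
translate([0, 0, 764]) I_beam();
translate([0, 825, 0]) picture_frame();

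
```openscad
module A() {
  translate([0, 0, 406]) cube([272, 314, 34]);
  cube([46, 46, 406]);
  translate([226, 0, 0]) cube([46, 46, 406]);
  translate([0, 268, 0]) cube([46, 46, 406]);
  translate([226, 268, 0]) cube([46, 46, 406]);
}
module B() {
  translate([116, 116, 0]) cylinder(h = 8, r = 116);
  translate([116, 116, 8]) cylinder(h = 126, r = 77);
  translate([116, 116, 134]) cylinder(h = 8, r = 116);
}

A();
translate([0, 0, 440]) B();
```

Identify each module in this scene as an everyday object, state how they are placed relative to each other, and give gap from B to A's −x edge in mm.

A is a stool. B is a spool. The spool is on top of the stool. The gap from the spool to the stool's −x edge is 0 mm.

The spool's min-x is at 0; the stool's min-x is 0; gap = 0 mm.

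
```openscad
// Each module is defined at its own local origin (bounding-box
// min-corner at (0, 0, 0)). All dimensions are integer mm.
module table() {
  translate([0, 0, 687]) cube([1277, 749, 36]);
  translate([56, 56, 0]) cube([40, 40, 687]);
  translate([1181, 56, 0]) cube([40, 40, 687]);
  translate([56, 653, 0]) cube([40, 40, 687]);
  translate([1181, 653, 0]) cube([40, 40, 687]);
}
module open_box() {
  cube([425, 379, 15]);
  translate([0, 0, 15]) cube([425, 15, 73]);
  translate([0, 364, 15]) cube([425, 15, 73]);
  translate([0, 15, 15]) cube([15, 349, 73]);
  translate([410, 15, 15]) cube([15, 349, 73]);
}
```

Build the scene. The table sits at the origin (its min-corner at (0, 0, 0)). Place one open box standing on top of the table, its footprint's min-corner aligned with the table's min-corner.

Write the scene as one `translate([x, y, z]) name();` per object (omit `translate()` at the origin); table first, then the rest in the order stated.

table();
translate([0, 0, 723]) open_box();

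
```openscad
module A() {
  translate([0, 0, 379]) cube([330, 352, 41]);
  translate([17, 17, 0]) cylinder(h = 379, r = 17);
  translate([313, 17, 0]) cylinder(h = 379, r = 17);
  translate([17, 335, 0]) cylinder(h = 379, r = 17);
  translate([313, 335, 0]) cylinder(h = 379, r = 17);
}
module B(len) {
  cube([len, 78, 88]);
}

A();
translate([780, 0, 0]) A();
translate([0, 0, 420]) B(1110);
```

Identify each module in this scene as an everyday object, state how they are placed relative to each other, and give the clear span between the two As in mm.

Second stool starts at x = 780; first ends at x = 330; clear span = 780 − 330 = 450 mm.

A is a stool. B is a beam. A beam spans the tops of two stools. The clear span between the two stools is 450 mm.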